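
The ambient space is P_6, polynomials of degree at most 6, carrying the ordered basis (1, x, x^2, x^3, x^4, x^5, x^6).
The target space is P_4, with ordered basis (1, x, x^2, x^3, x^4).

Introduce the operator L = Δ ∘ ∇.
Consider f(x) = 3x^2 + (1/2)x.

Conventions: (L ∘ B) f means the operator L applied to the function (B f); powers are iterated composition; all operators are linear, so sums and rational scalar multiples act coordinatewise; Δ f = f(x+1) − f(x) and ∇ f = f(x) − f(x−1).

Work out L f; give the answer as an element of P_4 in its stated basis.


the result is g(x) = 6

∇ f = 6x - 5/2
Δ ∇ f = 6


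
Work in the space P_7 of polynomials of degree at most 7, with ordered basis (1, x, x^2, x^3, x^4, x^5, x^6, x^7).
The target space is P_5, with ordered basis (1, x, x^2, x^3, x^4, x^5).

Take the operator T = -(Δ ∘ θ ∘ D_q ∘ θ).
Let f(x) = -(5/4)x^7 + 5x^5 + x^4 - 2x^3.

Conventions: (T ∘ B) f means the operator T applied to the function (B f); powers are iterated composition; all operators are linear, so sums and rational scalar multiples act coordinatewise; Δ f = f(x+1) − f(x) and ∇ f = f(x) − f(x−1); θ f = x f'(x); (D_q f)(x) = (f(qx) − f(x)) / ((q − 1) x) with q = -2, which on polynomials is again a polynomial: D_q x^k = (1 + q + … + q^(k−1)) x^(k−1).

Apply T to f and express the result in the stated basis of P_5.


g(x) = 13545x^5 + (67725/2)x^4 + 40750x^3 + (54885/2)x^2 + 9397x + 2507/2

θ f = -(35/4)x^7 + 25x^5 + 4x^4 - 6x^3
D_q θ f = -(1505/4)x^6 + 275x^4 - 20x^3 - 18x^2
θ D_q θ f = -(4515/2)x^6 + 1100x^4 - 60x^3 - 36x^2
Δ (θ ∘ D_q ∘ θ) f = -13545x^5 - (67725/2)x^4 - 40750x^3 - (54885/2)x^2 - 9397x - 2507/2
(-(Δ ∘ θ ∘ D_q ∘ θ)) f = 13545x^5 + (67725/2)x^4 + 40750x^3 + (54885/2)x^2 + 9397x + 2507/2


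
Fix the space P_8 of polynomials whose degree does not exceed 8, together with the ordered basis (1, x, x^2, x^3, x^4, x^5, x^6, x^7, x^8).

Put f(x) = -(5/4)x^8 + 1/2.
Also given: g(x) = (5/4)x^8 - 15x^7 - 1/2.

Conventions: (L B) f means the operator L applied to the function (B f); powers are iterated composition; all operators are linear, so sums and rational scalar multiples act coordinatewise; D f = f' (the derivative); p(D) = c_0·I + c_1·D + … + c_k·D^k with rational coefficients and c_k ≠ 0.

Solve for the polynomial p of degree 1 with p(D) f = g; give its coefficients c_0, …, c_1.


p(D) = -I + (3/2)·D, i.e. c_0 = -1, c_1 = 3/2

D^0 f = -(5/4)x^8 + 1/2
D^1 f = -10x^7
matching coefficients of g against c_0 f + c_1 Df + … from the top degree down determines the c_i
solution: c_0 = -1, c_1 = 3/2


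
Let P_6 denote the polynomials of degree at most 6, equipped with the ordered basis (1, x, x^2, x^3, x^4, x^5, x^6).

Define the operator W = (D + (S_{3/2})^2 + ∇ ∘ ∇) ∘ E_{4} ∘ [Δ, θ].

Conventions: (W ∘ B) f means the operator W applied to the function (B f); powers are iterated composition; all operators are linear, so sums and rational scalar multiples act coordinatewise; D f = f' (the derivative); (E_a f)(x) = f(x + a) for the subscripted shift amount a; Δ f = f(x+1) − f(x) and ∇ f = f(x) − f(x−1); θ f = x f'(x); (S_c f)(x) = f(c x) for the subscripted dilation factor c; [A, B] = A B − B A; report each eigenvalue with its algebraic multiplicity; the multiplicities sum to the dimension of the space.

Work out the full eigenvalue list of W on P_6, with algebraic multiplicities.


image of 1: 0
image of x: 1
image of x^2: (9/2)x + 12
image of x^3: (243/16)x^2 + (147/2)x + 111
image of x^4: (729/16)x^3 + (1263/4)x^2 + 819x + 896
image of x^5: (32805/256)x^4 + (18545/16)x^3 + (33255/8)x^2 + 7605x + 6595
image of x^6: (177147/512)x^5 + (495915/128)x^4 + (284895/16)x^3 + (175635/4)x^2 + (126015/2)x + 45420
the matrix is upper triangular; its diagonal is (0, 0, 0, 0, 0, 0, 0)
for a triangular matrix the eigenvalues are the diagonal entries, with algebraic multiplicity their repetition count

λ = 0 (multiplicity 7)


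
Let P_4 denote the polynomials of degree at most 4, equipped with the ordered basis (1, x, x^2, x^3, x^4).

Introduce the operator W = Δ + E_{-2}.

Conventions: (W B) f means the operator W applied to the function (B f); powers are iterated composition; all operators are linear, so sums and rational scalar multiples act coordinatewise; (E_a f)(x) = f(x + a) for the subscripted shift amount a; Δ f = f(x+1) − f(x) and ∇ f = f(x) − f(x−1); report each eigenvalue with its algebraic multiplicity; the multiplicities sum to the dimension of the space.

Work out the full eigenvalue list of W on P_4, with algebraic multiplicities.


λ = 1 (multiplicity 5)

image of 1: 1
image of x: x - 1
image of x^2: x^2 - 2x + 5
image of x^3: x^3 - 3x^2 + 15x - 7
image of x^4: x^4 - 4x^3 + 30x^2 - 28x + 17
the matrix is upper triangular; its diagonal is (1, 1, 1, 1, 1)
for a triangular matrix the eigenvalues are the diagonal entries, with algebraic multiplicity their repetition count


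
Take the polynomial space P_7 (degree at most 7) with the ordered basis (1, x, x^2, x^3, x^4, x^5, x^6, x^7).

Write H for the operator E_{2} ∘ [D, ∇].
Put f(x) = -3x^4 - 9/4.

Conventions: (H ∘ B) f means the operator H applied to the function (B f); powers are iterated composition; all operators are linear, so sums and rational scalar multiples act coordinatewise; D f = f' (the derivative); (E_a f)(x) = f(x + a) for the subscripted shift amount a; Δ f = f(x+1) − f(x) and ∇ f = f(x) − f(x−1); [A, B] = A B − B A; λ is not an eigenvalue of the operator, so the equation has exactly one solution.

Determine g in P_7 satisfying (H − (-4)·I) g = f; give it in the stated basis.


the result is g(x) = -(3/4)x^4 - 9/16

write g with unknown coordinates in the stated basis and equate coefficients in (H − (-4)·I) g = f
solving from the highest basis element down gives g = -(3/4)x^4 - 9/16
check: H g = 0
so H g − (-4)·g = -3x^4 - 9/4 = f ✓


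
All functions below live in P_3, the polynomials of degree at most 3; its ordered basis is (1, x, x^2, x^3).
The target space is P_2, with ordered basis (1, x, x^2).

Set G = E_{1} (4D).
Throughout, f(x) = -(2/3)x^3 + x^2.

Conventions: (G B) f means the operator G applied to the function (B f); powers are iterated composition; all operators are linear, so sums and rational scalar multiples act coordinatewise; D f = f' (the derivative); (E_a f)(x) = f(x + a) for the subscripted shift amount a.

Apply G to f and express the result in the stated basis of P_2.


g(x) = -8x^2 - 8x

D f = -2x^2 + 2x
(4D) f = -8x^2 + 8x
E_{1} (4D) f = -8x^2 - 8x


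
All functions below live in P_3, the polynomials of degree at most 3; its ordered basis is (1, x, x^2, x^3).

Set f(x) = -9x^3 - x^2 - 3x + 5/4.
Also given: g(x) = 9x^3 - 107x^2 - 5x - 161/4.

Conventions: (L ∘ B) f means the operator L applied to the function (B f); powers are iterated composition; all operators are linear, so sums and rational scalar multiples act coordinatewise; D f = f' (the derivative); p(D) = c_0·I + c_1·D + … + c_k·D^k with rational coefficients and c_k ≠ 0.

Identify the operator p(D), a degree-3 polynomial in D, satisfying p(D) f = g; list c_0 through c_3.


c_0 = -1, c_1 = 4, c_2 = 0, c_3 = 1/2

D^0 f = -9x^3 - x^2 - 3x + 5/4
D^1 f = -27x^2 - 2x - 3
D^2 f = -54x - 2
D^3 f = -54
matching coefficients of g against c_0 f + c_1 Df + … from the top degree down determines the c_i
solution: c_0 = -1, c_1 = 4, c_2 = 0, c_3 = 1/2


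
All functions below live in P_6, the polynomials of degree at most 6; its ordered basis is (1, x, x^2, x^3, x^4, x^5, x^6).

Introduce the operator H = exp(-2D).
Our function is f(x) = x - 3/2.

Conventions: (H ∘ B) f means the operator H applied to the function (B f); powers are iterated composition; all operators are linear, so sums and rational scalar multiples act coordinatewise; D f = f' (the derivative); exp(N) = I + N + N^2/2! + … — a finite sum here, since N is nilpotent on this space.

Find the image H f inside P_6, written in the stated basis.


order-1 term: -2
the series for exp(-2D) f terminates at order 1
exp(-2D) f = x - 7/2

the result is g(x) = x - 7/2


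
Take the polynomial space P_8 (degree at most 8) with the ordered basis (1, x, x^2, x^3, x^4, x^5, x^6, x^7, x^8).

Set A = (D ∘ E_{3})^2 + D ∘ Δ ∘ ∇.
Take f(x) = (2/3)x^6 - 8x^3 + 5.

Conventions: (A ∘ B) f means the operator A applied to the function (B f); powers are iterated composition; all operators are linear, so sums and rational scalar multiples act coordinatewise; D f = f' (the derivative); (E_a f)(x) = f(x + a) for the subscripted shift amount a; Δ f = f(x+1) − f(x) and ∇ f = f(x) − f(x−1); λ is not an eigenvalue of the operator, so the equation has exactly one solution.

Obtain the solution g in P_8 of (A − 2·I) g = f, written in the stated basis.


write g with unknown coordinates in the stated basis and equate coefficients in (A − 2·I) g = f
solving from the highest basis element down gives g = -(1/3)x^6 - 5x^4 - 136x^3 - 1110x^2 - 5158x - 23057/2
check: A g = -10x^4 - 280x^3 - 2220x^2 - 10316x - 23052
so A g − 2·g = (2/3)x^6 - 8x^3 + 5 = f ✓

the image equals g(x) = -(1/3)x^6 - 5x^4 - 136x^3 - 1110x^2 - 5158x - 23057/2


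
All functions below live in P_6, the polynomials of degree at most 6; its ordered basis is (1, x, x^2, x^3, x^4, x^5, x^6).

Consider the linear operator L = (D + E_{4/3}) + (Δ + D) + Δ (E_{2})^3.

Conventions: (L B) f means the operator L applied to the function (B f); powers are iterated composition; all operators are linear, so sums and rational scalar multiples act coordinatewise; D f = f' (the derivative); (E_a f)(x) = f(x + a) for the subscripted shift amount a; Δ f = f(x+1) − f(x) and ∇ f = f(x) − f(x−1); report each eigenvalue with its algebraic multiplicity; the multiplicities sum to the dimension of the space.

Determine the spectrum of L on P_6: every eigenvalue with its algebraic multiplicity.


λ = 1 (multiplicity 7)

image of 1: 1
image of x: x + 16/3
image of x^2: x^2 + (32/3)x + 142/9
image of x^3: x^3 + 16x^2 + (142/3)x + 3520/27
image of x^4: x^4 + (64/3)x^3 + (284/3)x^2 + (14080/27)x + 89842/81
image of x^5: x^5 + (80/3)x^4 + (1420/9)x^3 + (35200/27)x^2 + (449210/81)x + 2195800/243
image of x^6: x^6 + 32x^5 + (710/3)x^4 + (70400/27)x^3 + (449210/27)x^2 + (4391600/81)x + 51758722/729
the matrix is upper triangular; its diagonal is (1, 1, 1, 1, 1, 1, 1)
for a triangular matrix the eigenvalues are the diagonal entries, with algebraic multiplicity their repetition count


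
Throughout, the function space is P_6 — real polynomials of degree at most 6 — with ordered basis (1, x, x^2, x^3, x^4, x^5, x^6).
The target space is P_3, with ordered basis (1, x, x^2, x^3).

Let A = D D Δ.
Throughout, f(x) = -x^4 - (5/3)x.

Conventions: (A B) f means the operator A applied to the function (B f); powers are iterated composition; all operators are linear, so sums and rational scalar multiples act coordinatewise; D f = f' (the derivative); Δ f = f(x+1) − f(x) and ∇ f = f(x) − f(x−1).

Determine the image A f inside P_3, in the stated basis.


g(x) = -24x - 12

Δ f = -4x^3 - 6x^2 - 4x - 8/3
D Δ f = -12x^2 - 12x - 4
D D Δ f = -24x - 12


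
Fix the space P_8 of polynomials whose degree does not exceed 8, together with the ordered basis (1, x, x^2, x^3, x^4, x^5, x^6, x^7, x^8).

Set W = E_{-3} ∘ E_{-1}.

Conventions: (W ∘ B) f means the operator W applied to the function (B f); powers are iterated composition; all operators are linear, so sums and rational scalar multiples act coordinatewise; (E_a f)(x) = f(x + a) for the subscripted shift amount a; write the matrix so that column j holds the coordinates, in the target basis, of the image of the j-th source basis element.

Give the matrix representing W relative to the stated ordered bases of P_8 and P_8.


the matrix is [[1, -4, 16, -64, 256, -1024, 4096, -16384, 65536]; [0, 1, -8, 48, -256, 1280, -6144, 28672, -131072]; [0, 0, 1, -12, 96, -640, 3840, -21504, 114688]; [0, 0, 0, 1, -16, 160, -1280, 8960, -57344]; [0, 0, 0, 0, 1, -20, 240, -2240, 17920]; [0, 0, 0, 0, 0, 1, -24, 336, -3584]; [0, 0, 0, 0, 0, 0, 1, -28, 448]; [0, 0, 0, 0, 0, 0, 0, 1, -32]; [0, 0, 0, 0, 0, 0, 0, 0, 1]] (rows listed top to bottom)

image of 1: 1
image of x: x - 4
image of x^2: x^2 - 8x + 16
image of x^3: x^3 - 12x^2 + 48x - 64
image of x^4: x^4 - 16x^3 + 96x^2 - 256x + 256
image of x^5: x^5 - 20x^4 + 160x^3 - 640x^2 + 1280x - 1024
image of x^6: x^6 - 24x^5 + 240x^4 - 1280x^3 + 3840x^2 - 6144x + 4096
image of x^7: x^7 - 28x^6 + 336x^5 - 2240x^4 + 8960x^3 - 21504x^2 + 28672x - 16384
image of x^8: x^8 - 32x^7 + 448x^6 - 3584x^5 + 17920x^4 - 57344x^3 + 114688x^2 - 131072x + 65536
each image's coordinates form column j of the matrix


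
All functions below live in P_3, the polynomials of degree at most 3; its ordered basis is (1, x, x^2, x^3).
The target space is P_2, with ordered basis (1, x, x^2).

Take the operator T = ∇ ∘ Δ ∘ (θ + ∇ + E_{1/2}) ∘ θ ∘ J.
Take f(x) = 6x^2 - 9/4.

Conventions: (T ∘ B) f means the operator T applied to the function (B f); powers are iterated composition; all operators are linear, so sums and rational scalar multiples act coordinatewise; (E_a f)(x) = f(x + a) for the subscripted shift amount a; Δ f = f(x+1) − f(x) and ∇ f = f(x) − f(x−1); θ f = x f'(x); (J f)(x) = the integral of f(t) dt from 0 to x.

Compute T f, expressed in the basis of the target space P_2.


g(x) = 144x + 54

J f = 2x^3 - (9/4)x
θ J f = 6x^3 - (9/4)x
θ (θ ∘ J) f = 18x^3 - (9/4)x
∇ (θ ∘ J) f = 18x^2 - 18x + 15/4
E_{1/2} (θ ∘ J) f = 6x^3 + 9x^2 + (9/4)x - 3/8
(θ + ∇ + E_{1/2}) (θ ∘ J) f = 24x^3 + 27x^2 - 18x + 27/8
Δ (θ + ∇ + E_{1/2}) (θ ∘ J) f = 72x^2 + 126x + 33
∇ Δ (θ + ∇ + E_{1/2}) (θ ∘ J) f = 144x + 54


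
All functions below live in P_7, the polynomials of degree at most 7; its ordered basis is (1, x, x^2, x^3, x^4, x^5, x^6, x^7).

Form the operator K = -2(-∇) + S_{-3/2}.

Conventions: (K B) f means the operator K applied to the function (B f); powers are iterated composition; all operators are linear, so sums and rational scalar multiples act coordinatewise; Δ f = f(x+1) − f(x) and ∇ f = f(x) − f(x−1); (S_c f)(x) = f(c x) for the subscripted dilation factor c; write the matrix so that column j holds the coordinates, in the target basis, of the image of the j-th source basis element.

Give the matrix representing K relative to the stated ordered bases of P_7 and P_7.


image of 1: 1
image of x: -(3/2)x + 2
image of x^2: (9/4)x^2 + 4x - 2
image of x^3: -(27/8)x^3 + 6x^2 - 6x + 2
image of x^4: (81/16)x^4 + 8x^3 - 12x^2 + 8x - 2
image of x^5: -(243/32)x^5 + 10x^4 - 20x^3 + 20x^2 - 10x + 2
image of x^6: (729/64)x^6 + 12x^5 - 30x^4 + 40x^3 - 30x^2 + 12x - 2
image of x^7: -(2187/128)x^7 + 14x^6 - 42x^5 + 70x^4 - 70x^3 + 42x^2 - 14x + 2
each image's coordinates form column j of the matrix

the matrix is [[1, 2, -2, 2, -2, 2, -2, 2]; [0, -3/2, 4, -6, 8, -10, 12, -14]; [0, 0, 9/4, 6, -12, 20, -30, 42]; [0, 0, 0, -27/8, 8, -20, 40, -70]; [0, 0, 0, 0, 81/16, 10, -30, 70]; [0, 0, 0, 0, 0, -243/32, 12, -42]; [0, 0, 0, 0, 0, 0, 729/64, 14]; [0, 0, 0, 0, 0, 0, 0, -2187/128]] (rows listed top to bottom)


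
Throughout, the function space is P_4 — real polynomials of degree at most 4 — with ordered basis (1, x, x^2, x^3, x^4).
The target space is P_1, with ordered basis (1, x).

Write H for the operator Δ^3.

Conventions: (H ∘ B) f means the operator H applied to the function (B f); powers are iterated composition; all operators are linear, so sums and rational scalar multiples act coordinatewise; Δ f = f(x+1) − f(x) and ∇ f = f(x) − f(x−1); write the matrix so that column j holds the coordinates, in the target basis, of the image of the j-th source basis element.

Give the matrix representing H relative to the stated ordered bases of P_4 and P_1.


the matrix is [[0, 0, 0, 6, 36]; [0, 0, 0, 0, 24]] (rows listed top to bottom)

image of 1: 0
image of x: 0
image of x^2: 0
image of x^3: 6
image of x^4: 24x + 36
each image's coordinates form column j of the matrix


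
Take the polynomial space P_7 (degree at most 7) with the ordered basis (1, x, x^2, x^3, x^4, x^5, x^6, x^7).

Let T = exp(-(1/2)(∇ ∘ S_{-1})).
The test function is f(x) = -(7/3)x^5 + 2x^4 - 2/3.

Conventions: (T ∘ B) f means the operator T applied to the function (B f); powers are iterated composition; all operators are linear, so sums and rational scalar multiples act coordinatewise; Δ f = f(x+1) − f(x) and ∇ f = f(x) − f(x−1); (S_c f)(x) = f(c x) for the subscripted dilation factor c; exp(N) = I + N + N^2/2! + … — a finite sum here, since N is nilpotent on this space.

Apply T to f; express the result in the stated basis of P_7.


order-1 term: -(35/6)x^4 + (23/3)x^3 - (17/3)x^2 + (11/6)x - 1/6
order-2 term: (35/6)x^3 - 3x^2 + (35/12)x - 1/2
order-3 term: (35/12)x^2 - (23/12)x + 23/24
order-4 term: -(35/48)x + 1/8
order-5 term: -7/96
the series for exp(-(1/2)(∇ ∘ S_{-1})) f terminates at order 5
exp(-(1/2)(∇ ∘ S_{-1})) f = -(7/3)x^5 - (23/6)x^4 + (27/2)x^3 - (23/4)x^2 + (101/48)x - 31/96

the image equals g(x) = -(7/3)x^5 - (23/6)x^4 + (27/2)x^3 - (23/4)x^2 + (101/48)x - 31/96


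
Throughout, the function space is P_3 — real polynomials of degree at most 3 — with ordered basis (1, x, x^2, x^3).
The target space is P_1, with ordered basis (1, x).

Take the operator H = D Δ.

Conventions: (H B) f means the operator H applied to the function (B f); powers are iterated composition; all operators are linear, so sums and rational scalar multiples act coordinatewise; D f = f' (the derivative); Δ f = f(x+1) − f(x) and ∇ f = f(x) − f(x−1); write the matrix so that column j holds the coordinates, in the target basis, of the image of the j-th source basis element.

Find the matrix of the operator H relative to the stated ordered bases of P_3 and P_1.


image of 1: 0
image of x: 0
image of x^2: 2
image of x^3: 6x + 3
each image's coordinates form column j of the matrix

the matrix is [[0, 0, 2, 3]; [0, 0, 0, 6]] (rows listed top to bottom)


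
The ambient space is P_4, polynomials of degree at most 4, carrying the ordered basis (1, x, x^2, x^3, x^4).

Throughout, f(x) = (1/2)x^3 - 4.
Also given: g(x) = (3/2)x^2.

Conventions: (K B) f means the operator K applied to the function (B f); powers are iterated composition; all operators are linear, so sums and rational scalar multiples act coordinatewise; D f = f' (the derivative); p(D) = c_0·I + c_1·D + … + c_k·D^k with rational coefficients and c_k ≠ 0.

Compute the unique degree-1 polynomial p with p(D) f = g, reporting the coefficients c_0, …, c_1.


c_0 = 0, c_1 = 1

D^0 f = (1/2)x^3 - 4
D^1 f = (3/2)x^2
matching coefficients of g against c_0 f + c_1 Df + … from the top degree down determines the c_i
solution: c_0 = 0, c_1 = 1


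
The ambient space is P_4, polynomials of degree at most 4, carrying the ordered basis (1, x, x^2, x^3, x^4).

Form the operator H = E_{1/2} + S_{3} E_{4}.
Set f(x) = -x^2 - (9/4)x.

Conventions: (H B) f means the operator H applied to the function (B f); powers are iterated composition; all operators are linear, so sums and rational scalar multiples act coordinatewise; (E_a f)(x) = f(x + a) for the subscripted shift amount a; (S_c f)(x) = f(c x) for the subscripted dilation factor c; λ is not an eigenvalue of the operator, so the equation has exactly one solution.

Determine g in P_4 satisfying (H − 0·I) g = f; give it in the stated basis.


write g with unknown coordinates in the stated basis and equate coefficients in (H − 0·I) g = f
solving from the highest basis element down gives g = -(1/10)x^2 + (1/16)x + 43/64
check: H g = -x^2 - (9/4)x
so H g − 0·g = -x^2 - (9/4)x = f ✓

g(x) = -(1/10)x^2 + (1/16)x + 43/64


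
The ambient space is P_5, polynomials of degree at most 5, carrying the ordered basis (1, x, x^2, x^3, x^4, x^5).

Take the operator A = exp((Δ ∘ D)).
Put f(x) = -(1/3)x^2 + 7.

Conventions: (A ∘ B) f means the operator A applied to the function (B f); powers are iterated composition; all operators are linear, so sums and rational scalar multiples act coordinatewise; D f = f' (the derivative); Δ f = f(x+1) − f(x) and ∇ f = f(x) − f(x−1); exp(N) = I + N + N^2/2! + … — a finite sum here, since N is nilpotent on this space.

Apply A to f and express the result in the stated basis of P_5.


order-1 term: -2/3
the series for exp((Δ ∘ D)) f terminates at order 1
exp((Δ ∘ D)) f = -(1/3)x^2 + 19/3

g(x) = -(1/3)x^2 + 19/3


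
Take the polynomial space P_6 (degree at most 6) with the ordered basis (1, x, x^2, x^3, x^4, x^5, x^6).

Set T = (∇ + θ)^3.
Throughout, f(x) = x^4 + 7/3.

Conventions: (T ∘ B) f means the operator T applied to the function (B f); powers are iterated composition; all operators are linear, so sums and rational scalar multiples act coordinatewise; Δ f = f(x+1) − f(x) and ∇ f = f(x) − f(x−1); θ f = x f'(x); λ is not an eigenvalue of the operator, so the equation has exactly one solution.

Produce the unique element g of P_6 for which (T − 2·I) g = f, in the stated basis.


write g with unknown coordinates in the stated basis and equate coefficients in (T − 2·I) g = f
solving from the highest basis element down gives g = (1/62)x^4 - (74/775)x^3 + (828/775)x^2 + (10914/775)x + 36149/4650
check: T g = (32/31)x^4 - (148/775)x^3 + (1656/775)x^2 + (21828/775)x + 13858/775
so T g − 2·g = x^4 + 7/3 = f ✓

the image equals g(x) = (1/62)x^4 - (74/775)x^3 + (828/775)x^2 + (10914/775)x + 36149/4650


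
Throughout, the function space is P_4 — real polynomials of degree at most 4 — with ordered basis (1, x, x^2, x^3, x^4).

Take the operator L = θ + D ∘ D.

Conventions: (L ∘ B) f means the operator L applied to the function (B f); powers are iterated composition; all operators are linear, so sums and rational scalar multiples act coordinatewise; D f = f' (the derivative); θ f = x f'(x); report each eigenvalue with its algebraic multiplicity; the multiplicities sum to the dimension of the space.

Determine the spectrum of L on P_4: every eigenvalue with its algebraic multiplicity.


λ = 0 (multiplicity 1), λ = 1 (multiplicity 1), λ = 2 (multiplicity 1), λ = 3 (multiplicity 1), λ = 4 (multiplicity 1)

image of 1: 0
image of x: x
image of x^2: 2x^2 + 2
image of x^3: 3x^3 + 6x
image of x^4: 4x^4 + 12x^2
the matrix is upper triangular; its diagonal is (0, 1, 2, 3, 4)
for a triangular matrix the eigenvalues are the diagonal entries, with algebraic multiplicity their repetition count


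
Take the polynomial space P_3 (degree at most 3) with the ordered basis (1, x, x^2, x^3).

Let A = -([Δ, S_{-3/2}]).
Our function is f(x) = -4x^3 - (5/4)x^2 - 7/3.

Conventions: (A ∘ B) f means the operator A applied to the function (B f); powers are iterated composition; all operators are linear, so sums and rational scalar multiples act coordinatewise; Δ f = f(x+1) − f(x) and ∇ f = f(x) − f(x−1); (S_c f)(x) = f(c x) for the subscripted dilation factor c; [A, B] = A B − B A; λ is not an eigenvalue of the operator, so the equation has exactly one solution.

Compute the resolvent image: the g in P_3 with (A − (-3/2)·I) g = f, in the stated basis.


the image equals g(x) = -(8/3)x^3 + (175/6)x^2 + (935/6)x - 8251/36

write g with unknown coordinates in the stated basis and equate coefficients in (A − (-3/2)·I) g = f
solving from the highest basis element down gives g = -(8/3)x^3 + (175/6)x^2 + (935/6)x - 8251/36
check: A g = -45x^2 - (935/4)x + 8195/24
so A g − (-3/2)·g = -4x^3 - (5/4)x^2 - 7/3 = f ✓


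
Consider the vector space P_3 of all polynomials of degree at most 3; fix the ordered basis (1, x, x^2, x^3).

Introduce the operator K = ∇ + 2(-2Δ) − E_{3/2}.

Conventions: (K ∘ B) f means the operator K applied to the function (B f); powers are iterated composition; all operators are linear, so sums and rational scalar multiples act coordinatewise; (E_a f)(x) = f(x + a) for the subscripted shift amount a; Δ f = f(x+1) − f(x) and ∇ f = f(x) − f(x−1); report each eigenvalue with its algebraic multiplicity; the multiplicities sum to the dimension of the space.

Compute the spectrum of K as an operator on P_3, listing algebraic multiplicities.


image of 1: -1
image of x: -x - 9/2
image of x^2: -x^2 - 9x - 29/4
image of x^3: -x^3 - (27/2)x^2 - (87/4)x - 51/8
the matrix is upper triangular; its diagonal is (-1, -1, -1, -1)
for a triangular matrix the eigenvalues are the diagonal entries, with algebraic multiplicity their repetition count

λ = -1 (multiplicity 4)


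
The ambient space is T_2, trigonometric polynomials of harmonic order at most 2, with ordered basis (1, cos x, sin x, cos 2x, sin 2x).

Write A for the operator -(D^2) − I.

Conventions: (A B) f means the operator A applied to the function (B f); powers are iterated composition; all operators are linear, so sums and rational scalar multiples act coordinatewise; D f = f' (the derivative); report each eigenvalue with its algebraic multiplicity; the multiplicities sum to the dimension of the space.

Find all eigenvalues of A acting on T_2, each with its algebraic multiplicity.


λ = -1 (multiplicity 1), λ = 0 (multiplicity 2), λ = 3 (multiplicity 2)

image of 1: -1
image of cos x: 0
image of sin x: 0
image of cos 2x: 3cos 2x
image of sin 2x: 3sin 2x
the matrix is diagonal; its diagonal is (-1, 0, 0, 3, 3)
for a triangular matrix the eigenvalues are the diagonal entries, with algebraic multiplicity their repetition count


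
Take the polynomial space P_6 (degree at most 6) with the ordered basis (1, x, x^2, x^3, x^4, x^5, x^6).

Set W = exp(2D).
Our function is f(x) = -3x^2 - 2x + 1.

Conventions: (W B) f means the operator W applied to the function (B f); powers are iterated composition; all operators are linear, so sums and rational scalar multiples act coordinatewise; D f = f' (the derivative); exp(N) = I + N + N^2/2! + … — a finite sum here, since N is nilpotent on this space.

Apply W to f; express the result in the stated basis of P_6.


the result is g(x) = -3x^2 - 14x - 15

order-1 term: -12x - 4
order-2 term: -12
the series for exp(2D) f terminates at order 2
exp(2D) f = -3x^2 - 14x - 15


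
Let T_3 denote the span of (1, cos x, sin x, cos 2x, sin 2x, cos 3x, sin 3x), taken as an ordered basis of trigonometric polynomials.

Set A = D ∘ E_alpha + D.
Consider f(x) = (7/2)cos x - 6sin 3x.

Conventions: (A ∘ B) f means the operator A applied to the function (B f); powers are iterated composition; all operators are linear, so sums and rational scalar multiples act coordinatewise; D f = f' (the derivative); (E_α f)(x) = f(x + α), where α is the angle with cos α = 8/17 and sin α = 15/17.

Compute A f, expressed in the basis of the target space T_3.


E_alpha f = (28/17)cos x - (105/34)sin x + (2970/4913)cos 3x + (29328/4913)sin 3x
D E_alpha f = -(105/34)cos x - (28/17)sin x + (87984/4913)cos 3x - (8910/4913)sin 3x
D f = -(7/2)sin x - 18cos 3x
(D ∘ E_alpha + D) f = -(105/34)cos x - (175/34)sin x - (450/4913)cos 3x - (8910/4913)sin 3x

g(x) = -(105/34)cos x - (175/34)sin x - (450/4913)cos 3x - (8910/4913)sin 3x


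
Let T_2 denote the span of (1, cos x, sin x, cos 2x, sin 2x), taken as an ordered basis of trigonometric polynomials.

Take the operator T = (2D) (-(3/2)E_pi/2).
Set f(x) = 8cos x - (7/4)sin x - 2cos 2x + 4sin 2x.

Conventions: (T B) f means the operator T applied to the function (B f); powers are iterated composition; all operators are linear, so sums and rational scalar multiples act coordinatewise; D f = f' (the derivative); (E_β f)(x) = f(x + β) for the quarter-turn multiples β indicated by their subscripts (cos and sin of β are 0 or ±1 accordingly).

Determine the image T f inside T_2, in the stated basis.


the result is g(x) = 24cos x - (21/4)sin x + 24cos 2x + 12sin 2x

E_pi/2 f = -(7/4)cos x - 8sin x + 2cos 2x - 4sin 2x
(-(3/2)E_pi/2) f = (21/8)cos x + 12sin x - 3cos 2x + 6sin 2x
D (-(3/2)E_pi/2) f = 12cos x - (21/8)sin x + 12cos 2x + 6sin 2x
(2D) (-(3/2)E_pi/2) f = 24cos x - (21/4)sin x + 24cos 2x + 12sin 2x


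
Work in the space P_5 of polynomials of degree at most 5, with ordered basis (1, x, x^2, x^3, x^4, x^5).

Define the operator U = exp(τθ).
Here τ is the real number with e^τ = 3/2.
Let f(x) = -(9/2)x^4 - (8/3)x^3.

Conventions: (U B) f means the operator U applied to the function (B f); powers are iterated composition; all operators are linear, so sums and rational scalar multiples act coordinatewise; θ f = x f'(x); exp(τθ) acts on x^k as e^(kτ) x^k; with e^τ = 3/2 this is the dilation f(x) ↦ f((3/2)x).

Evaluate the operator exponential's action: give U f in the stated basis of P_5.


exp(τθ) x^k = e^(kτ) x^k; with e^τ = 3/2 this sends x^k to (3/2)^k x^k
x^3 ↦ 27/8 x^3
x^4 ↦ 81/16 x^4
applying this coordinatewise to f: exp(τθ) f = -(729/32)x^4 - 9x^3

g(x) = -(729/32)x^4 - 9x^3


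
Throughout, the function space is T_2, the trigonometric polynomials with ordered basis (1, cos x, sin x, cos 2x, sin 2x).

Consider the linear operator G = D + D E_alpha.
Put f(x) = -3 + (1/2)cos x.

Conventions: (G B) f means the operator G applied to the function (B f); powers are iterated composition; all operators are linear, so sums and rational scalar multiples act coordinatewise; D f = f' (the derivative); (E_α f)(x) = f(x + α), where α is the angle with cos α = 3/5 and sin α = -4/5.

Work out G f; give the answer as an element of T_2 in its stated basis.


D f = -(1/2)sin x
E_alpha f = -3 + (3/10)cos x + (2/5)sin x
D E_alpha f = (2/5)cos x - (3/10)sin x
(D + D E_alpha) f = (2/5)cos x - (4/5)sin x

the result is g(x) = (2/5)cos x - (4/5)sin x


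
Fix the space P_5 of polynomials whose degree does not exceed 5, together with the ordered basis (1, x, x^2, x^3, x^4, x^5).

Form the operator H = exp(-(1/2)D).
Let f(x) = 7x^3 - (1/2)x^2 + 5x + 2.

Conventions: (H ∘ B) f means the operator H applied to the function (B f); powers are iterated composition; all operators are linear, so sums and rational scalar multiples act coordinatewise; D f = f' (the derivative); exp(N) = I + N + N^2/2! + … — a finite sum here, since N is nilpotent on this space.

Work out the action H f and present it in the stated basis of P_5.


the result is g(x) = 7x^3 - 11x^2 + (43/4)x - 3/2

order-1 term: -(21/2)x^2 + (1/2)x - 5/2
order-2 term: (21/4)x - 1/8
order-3 term: -7/8
the series for exp(-(1/2)D) f terminates at order 3
exp(-(1/2)D) f = 7x^3 - 11x^2 + (43/4)x - 3/2


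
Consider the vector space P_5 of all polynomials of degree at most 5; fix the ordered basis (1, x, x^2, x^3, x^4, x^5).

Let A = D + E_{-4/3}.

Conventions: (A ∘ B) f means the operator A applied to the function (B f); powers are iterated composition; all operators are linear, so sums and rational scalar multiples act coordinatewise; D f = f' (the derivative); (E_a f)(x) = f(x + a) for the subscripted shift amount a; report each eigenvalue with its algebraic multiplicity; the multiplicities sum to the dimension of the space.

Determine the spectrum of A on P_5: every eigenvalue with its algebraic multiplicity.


λ = 1 (multiplicity 6)

image of 1: 1
image of x: x - 1/3
image of x^2: x^2 - (2/3)x + 16/9
image of x^3: x^3 - x^2 + (16/3)x - 64/27
image of x^4: x^4 - (4/3)x^3 + (32/3)x^2 - (256/27)x + 256/81
image of x^5: x^5 - (5/3)x^4 + (160/9)x^3 - (640/27)x^2 + (1280/81)x - 1024/243
the matrix is upper triangular; its diagonal is (1, 1, 1, 1, 1, 1)
for a triangular matrix the eigenvalues are the diagonal entries, with algebraic multiplicity their repetition count


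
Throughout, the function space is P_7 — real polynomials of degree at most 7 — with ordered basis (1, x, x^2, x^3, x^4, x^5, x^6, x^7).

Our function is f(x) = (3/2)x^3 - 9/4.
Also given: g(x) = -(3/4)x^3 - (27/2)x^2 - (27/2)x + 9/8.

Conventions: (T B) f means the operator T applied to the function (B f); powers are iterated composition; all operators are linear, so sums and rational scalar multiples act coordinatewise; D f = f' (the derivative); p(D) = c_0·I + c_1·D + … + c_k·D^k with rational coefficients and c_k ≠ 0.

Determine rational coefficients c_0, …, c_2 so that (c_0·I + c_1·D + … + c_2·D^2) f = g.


p(D) = -(1/2)·I − 3·D − (3/2)·D^2, i.e. c_0 = -1/2, c_1 = -3, c_2 = -3/2

D^0 f = (3/2)x^3 - 9/4
D^1 f = (9/2)x^2
D^2 f = 9x
matching coefficients of g against c_0 f + c_1 Df + … from the top degree down determines the c_i
solution: c_0 = -1/2, c_1 = -3, c_2 = -3/2


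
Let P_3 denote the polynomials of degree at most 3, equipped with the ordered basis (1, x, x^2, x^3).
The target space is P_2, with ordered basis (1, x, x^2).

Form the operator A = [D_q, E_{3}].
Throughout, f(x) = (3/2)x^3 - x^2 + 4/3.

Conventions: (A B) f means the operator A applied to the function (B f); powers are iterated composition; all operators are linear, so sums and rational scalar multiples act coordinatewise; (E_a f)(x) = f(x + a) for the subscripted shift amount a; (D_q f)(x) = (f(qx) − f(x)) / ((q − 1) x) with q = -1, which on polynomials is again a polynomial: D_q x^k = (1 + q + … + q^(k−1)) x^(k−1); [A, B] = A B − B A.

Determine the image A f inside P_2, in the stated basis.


the image equals g(x) = -9x + 21

E_{3} f = (3/2)x^3 + (25/2)x^2 + (69/2)x + 197/6
D_q E_{3} f = (3/2)x^2 + 69/2
D_q f = (3/2)x^2
E_{3} D_q f = (3/2)x^2 + 9x + 27/2
[D_q, E_{3}] f = -9x + 21


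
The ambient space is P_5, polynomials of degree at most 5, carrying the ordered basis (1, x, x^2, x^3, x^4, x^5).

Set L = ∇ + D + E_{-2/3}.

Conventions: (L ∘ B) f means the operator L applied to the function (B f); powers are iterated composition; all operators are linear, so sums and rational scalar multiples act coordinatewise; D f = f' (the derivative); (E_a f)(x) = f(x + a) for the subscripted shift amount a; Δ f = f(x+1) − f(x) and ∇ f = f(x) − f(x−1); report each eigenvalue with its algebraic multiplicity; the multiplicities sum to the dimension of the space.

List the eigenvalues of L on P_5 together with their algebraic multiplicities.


λ = 1 (multiplicity 6)

image of 1: 1
image of x: x + 4/3
image of x^2: x^2 + (8/3)x - 5/9
image of x^3: x^3 + 4x^2 - (5/3)x + 19/27
image of x^4: x^4 + (16/3)x^3 - (10/3)x^2 + (76/27)x - 65/81
image of x^5: x^5 + (20/3)x^4 - (50/9)x^3 + (190/27)x^2 - (325/81)x + 211/243
the matrix is upper triangular; its diagonal is (1, 1, 1, 1, 1, 1)
for a triangular matrix the eigenvalues are the diagonal entries, with algebraic multiplicity their repetition count


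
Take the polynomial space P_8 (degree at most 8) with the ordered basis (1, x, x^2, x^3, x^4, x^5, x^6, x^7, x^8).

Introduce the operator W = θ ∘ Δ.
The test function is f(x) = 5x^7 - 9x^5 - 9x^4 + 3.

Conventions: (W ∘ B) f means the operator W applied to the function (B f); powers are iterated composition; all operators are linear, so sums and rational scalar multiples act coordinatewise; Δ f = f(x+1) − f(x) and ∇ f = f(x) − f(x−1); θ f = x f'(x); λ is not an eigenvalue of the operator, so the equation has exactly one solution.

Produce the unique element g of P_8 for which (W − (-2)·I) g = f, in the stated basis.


g(x) = (5/2)x^7 - (105/2)x^6 + (2607/4)x^5 - 5122x^4 + (44799/2)x^3 - 42249x^2 + (139305/8)x + 3/2

write g with unknown coordinates in the stated basis and equate coefficients in (W − (-2)·I) g = f
solving from the highest basis element down gives g = (5/2)x^7 - (105/2)x^6 + (2607/4)x^5 - 5122x^4 + (44799/2)x^3 - 42249x^2 + (139305/8)x + 3/2
check: W g = 105x^6 - (2625/2)x^5 + 10235x^4 - 44799x^3 + 84498x^2 - (139305/4)x
so W g − (-2)·g = 5x^7 - 9x^5 - 9x^4 + 3 = f ✓


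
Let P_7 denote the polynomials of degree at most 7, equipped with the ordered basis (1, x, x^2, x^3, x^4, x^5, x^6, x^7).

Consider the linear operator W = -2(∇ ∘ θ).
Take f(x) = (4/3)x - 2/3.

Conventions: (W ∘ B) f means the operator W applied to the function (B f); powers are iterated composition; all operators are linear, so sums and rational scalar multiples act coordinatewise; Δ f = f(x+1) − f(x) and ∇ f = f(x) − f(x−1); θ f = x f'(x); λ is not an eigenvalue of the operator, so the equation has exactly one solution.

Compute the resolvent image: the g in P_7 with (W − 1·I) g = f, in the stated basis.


write g with unknown coordinates in the stated basis and equate coefficients in (W − 1·I) g = f
solving from the highest basis element down gives g = -(4/3)x + 10/3
check: W g = 8/3
so W g − 1·g = (4/3)x - 2/3 = f ✓

the image equals g(x) = -(4/3)x + 10/3


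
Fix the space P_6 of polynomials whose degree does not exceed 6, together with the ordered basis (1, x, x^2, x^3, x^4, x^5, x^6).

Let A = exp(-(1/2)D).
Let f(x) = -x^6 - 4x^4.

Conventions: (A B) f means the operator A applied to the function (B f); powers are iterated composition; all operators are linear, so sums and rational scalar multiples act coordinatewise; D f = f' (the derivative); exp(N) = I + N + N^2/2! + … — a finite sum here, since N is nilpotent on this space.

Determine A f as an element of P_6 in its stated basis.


g(x) = -x^6 + 3x^5 - (31/4)x^4 + (21/2)x^3 - (111/16)x^2 + (35/16)x - 17/64

order-1 term: 3x^5 + 8x^3
order-2 term: -(15/4)x^4 - 6x^2
order-3 term: (5/2)x^3 + 2x
order-4 term: -(15/16)x^2 - 1/4
order-5 term: (3/16)x
order-6 term: -1/64
the series for exp(-(1/2)D) f terminates at order 6
exp(-(1/2)D) f = -x^6 + 3x^5 - (31/4)x^4 + (21/2)x^3 - (111/16)x^2 + (35/16)x - 17/64


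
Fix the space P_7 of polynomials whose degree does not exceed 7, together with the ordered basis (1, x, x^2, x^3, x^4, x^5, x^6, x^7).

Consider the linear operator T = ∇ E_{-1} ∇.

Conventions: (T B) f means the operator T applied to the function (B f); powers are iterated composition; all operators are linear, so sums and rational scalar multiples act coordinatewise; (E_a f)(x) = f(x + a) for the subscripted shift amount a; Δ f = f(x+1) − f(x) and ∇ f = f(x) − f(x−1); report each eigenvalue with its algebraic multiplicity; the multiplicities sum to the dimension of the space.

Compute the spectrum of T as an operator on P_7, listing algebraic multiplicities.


λ = 0 (multiplicity 8)

image of 1: 0
image of x: 0
image of x^2: 2
image of x^3: 6x - 12
image of x^4: 12x^2 - 48x + 50
image of x^5: 20x^3 - 120x^2 + 250x - 180
image of x^6: 30x^4 - 240x^3 + 750x^2 - 1080x + 602
image of x^7: 42x^5 - 420x^4 + 1750x^3 - 3780x^2 + 4214x - 1932
the matrix is upper triangular; its diagonal is (0, 0, 0, 0, 0, 0, 0, 0)
for a triangular matrix the eigenvalues are the diagonal entries, with algebraic multiplicity their repetition count


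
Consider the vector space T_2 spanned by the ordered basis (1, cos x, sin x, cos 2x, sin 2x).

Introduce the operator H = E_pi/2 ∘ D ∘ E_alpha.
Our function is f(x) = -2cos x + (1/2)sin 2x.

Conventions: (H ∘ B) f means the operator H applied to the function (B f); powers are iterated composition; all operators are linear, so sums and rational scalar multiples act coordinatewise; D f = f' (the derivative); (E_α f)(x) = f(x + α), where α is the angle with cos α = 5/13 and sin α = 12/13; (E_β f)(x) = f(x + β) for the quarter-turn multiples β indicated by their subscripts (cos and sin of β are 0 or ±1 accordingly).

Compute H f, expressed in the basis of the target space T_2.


g(x) = (10/13)cos x - (24/13)sin x + (119/169)cos 2x + (120/169)sin 2x

E_alpha f = -(10/13)cos x + (24/13)sin x + (60/169)cos 2x - (119/338)sin 2x
D E_alpha f = (24/13)cos x + (10/13)sin x - (119/169)cos 2x - (120/169)sin 2x
E_pi/2 D E_alpha f = (10/13)cos x - (24/13)sin x + (119/169)cos 2x + (120/169)sin 2x


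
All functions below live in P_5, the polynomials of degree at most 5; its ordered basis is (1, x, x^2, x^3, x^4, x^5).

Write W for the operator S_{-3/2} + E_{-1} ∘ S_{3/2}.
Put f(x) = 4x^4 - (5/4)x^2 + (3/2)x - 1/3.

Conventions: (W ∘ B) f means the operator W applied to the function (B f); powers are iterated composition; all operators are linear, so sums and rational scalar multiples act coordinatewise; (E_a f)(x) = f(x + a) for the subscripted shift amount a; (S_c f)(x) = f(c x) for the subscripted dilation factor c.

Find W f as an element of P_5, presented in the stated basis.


S_{-3/2} f = (81/4)x^4 - (45/16)x^2 - (9/4)x - 1/3
S_{3/2} f = (81/4)x^4 - (45/16)x^2 + (9/4)x - 1/3
E_{-1} S_{3/2} f = (81/4)x^4 - 81x^3 + (1899/16)x^2 - (585/8)x + 713/48
(S_{-3/2} + E_{-1} ∘ S_{3/2}) f = (81/2)x^4 - 81x^3 + (927/8)x^2 - (603/8)x + 697/48

g(x) = (81/2)x^4 - 81x^3 + (927/8)x^2 - (603/8)x + 697/48
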